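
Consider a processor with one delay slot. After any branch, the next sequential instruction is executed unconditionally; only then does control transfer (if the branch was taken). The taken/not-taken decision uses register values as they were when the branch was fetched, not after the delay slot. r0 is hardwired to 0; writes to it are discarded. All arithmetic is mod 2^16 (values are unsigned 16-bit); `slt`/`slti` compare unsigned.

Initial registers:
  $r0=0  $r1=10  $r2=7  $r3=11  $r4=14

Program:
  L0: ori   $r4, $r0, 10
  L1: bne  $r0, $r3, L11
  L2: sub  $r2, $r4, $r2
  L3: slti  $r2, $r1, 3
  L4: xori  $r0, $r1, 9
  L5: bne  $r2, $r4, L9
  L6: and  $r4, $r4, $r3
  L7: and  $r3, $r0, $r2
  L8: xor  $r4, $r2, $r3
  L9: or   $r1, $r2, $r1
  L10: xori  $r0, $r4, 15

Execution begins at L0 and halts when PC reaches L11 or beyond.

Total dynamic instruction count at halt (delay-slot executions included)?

#0 ori   $r4, $r0, 10 ; 0/10/7/11/10
#1 bne  $r0, $r3, L11 ; 0/10/7/11/10 ; →target
#2 sub  $r2, $r4, $r2 ; 0/10/3/11/10

3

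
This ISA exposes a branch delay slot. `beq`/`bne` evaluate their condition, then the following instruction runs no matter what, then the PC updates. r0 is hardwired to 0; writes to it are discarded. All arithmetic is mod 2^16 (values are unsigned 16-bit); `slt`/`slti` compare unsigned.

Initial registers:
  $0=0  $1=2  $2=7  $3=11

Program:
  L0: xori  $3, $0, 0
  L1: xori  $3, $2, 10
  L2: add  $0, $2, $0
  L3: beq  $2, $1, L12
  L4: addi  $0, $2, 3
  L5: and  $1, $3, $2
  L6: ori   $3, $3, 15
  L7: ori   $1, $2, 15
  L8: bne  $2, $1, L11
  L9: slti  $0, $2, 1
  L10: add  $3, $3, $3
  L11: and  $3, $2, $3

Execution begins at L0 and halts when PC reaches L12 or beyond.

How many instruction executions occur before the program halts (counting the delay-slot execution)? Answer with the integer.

PC=0  xori  $3, $0, 0        | $0=0 $1=2 $2=7 $3=0
PC=1  xori  $3, $2, 10       | $0=0 $1=2 $2=7 $3=13
PC=2  add  $0, $2, $0        | $0=0 $1=2 $2=7 $3=13
PC=3  beq  $2, $1, L12       | $0=0 $1=2 $2=7 $3=13  [not taken]
PC=4  addi  $0, $2, 3        | $0=0 $1=2 $2=7 $3=13
PC=5  and  $1, $3, $2        | $0=0 $1=5 $2=7 $3=13
PC=6  ori   $3, $3, 15       | $0=0 $1=5 $2=7 $3=15
PC=7  ori   $1, $2, 15       | $0=0 $1=15 $2=7 $3=15
PC=8  bne  $2, $1, L11       | $0=0 $1=15 $2=7 $3=15  [TAKEN]
PC=9  slti  $0, $2, 1        | $0=0 $1=15 $2=7 $3=15
PC=11 and  $3, $2, $3        | $0=0 $1=15 $2=7 $3=7

11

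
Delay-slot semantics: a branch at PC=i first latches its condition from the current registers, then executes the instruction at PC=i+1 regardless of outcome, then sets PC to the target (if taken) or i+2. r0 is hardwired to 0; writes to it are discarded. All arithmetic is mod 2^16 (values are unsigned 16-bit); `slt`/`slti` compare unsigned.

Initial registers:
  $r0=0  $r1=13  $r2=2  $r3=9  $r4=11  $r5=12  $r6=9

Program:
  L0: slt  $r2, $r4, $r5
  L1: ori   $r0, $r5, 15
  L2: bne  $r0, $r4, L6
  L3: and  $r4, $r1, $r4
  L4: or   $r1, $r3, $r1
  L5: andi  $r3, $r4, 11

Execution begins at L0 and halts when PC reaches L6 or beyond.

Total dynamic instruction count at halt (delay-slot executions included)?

4

PC=0  slt  $r2, $r4, $r5     | $r0=0 $r1=13 $r2=1 $r3=9 $r4=11 $r5=12 $r6=9
PC=1  ori   $r0, $r5, 15     | $r0=0 $r1=13 $r2=1 $r3=9 $r4=11 $r5=12 $r6=9
PC=2  bne  $r0, $r4, L6      | $r0=0 $r1=13 $r2=1 $r3=9 $r4=11 $r5=12 $r6=9  [TAKEN]
PC=3  and  $r4, $r1, $r4     | $r0=0 $r1=13 $r2=1 $r3=9 $r4=9 $r5=12 $r6=9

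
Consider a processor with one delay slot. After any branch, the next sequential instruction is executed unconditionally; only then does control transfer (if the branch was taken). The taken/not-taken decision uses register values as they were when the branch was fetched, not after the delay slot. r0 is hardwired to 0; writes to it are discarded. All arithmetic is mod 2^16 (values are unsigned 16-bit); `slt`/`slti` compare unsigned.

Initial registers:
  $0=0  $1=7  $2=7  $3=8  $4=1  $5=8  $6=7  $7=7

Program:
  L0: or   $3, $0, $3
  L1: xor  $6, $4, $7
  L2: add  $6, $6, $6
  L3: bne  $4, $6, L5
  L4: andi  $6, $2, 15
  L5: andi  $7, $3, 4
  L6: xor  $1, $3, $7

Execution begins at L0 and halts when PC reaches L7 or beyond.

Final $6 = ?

#0 or   $3, $0, $3 ; 0/7/7/8/1/8/7/7
#1 xor  $6, $4, $7 ; 0/7/7/8/1/8/6/7
#2 add  $6, $6, $6 ; 0/7/7/8/1/8/12/7
#3 bne  $4, $6, L5 ; 0/7/7/8/1/8/12/7 ; →target
#4 andi  $6, $2, 15 ; 0/7/7/8/1/8/7/7
#5 andi  $7, $3, 4 ; 0/7/7/8/1/8/7/0
#6 xor  $1, $3, $7 ; 0/8/7/8/1/8/7/0

7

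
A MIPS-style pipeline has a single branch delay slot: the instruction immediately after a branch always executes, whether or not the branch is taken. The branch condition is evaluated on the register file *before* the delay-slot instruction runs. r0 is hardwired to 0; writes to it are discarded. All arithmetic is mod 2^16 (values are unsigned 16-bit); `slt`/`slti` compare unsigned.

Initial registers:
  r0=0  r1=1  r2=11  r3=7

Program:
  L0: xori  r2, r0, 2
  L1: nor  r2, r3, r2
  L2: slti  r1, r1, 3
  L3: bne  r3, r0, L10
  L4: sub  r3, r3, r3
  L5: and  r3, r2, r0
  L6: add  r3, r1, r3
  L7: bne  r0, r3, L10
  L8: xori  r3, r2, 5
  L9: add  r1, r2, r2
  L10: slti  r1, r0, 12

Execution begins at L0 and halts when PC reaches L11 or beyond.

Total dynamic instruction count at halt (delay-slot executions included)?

PC=0  xori  r2, r0, 2        | r0=0 r1=1 r2=2 r3=7
PC=1  nor  r2, r3, r2        | r0=0 r1=1 r2=65528 r3=7
PC=2  slti  r1, r1, 3        | r0=0 r1=1 r2=65528 r3=7
PC=3  bne  r3, r0, L10       | r0=0 r1=1 r2=65528 r3=7  [TAKEN]
PC=4  sub  r3, r3, r3        | r0=0 r1=1 r2=65528 r3=0
PC=10 slti  r1, r0, 12       | r0=0 r1=1 r2=65528 r3=0

6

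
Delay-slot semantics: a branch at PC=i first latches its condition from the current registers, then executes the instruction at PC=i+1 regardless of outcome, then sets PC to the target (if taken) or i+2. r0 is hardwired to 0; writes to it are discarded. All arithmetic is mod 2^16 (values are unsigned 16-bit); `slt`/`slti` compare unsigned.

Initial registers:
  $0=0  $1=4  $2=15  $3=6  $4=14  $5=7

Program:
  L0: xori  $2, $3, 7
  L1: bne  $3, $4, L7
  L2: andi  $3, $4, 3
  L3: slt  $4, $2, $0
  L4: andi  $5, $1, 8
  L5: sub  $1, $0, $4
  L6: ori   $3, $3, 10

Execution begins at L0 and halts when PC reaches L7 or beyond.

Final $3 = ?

2

PC=0  xori  $2, $3, 7        | $0=0 $1=4 $2=1 $3=6 $4=14 $5=7
PC=1  bne  $3, $4, L7        | $0=0 $1=4 $2=1 $3=6 $4=14 $5=7  [TAKEN]
PC=2  andi  $3, $4, 3        | $0=0 $1=4 $2=1 $3=2 $4=14 $5=7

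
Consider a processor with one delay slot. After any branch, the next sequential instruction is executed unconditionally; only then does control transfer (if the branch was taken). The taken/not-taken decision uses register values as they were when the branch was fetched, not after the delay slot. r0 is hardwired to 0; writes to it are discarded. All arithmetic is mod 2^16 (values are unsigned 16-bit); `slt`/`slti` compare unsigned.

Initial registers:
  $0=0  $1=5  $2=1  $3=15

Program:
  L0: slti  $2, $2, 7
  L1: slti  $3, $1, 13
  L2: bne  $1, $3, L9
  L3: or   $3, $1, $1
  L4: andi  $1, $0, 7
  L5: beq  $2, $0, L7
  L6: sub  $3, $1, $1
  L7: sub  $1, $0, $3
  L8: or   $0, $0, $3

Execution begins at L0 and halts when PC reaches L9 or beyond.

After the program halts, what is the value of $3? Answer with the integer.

5

PC=0  slti  $2, $2, 7        | $0=0 $1=5 $2=1 $3=15
PC=1  slti  $3, $1, 13       | $0=0 $1=5 $2=1 $3=1
PC=2  bne  $1, $3, L9        | $0=0 $1=5 $2=1 $3=1  [TAKEN]
PC=3  or   $3, $1, $1        | $0=0 $1=5 $2=1 $3=5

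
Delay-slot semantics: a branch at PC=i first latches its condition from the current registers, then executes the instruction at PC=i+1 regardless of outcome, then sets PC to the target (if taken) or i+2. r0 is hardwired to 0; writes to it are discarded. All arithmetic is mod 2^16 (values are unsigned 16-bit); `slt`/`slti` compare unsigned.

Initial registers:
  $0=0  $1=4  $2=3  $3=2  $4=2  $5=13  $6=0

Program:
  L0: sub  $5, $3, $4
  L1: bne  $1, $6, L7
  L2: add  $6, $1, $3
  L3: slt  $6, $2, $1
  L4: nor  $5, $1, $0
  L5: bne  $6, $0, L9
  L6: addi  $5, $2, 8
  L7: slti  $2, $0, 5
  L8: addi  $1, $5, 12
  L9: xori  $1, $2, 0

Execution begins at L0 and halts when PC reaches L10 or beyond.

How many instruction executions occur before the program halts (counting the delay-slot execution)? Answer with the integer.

#0 sub  $5, $3, $4 ; 0/4/3/2/2/0/0
#1 bne  $1, $6, L7 ; 0/4/3/2/2/0/0 ; →target
#2 add  $6, $1, $3 ; 0/4/3/2/2/0/6
#7 slti  $2, $0, 5 ; 0/4/1/2/2/0/6
#8 addi  $1, $5, 12 ; 0/12/1/2/2/0/6
#9 xori  $1, $2, 0 ; 0/1/1/2/2/0/6

6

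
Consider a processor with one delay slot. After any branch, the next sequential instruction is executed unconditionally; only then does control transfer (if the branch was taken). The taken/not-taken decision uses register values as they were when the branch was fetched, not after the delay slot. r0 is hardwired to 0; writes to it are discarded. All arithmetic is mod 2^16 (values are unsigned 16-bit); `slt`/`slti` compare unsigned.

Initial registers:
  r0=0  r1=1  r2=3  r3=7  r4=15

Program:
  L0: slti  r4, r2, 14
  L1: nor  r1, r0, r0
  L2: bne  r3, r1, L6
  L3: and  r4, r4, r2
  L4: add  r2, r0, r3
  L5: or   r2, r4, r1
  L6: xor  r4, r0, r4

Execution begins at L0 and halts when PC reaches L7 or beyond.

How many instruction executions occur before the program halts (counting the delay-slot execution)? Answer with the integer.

PC=0  slti  r4, r2, 14       | r0=0 r1=1 r2=3 r3=7 r4=1
PC=1  nor  r1, r0, r0        | r0=0 r1=65535 r2=3 r3=7 r4=1
PC=2  bne  r3, r1, L6        | r0=0 r1=65535 r2=3 r3=7 r4=1  [TAKEN]
PC=3  and  r4, r4, r2        | r0=0 r1=65535 r2=3 r3=7 r4=1
PC=6  xor  r4, r0, r4        | r0=0 r1=65535 r2=3 r3=7 r4=1

5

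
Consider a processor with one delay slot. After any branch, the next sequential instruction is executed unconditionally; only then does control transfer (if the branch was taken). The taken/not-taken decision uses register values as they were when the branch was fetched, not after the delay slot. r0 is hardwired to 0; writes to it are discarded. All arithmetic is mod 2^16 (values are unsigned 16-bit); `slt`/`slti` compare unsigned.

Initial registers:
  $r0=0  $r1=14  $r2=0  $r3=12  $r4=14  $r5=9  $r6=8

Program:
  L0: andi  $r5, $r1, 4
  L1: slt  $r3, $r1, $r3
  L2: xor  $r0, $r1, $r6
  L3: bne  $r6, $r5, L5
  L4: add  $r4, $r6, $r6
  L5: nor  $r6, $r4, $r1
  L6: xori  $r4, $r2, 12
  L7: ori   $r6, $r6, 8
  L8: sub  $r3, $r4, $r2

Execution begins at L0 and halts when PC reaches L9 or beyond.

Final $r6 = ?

[0] andi  $r5, $r1, 4  →  {$r0:0, $r1:14, $r2:0, $r3:12, $r4:14, $r5:4, $r6:8}
[1] slt  $r3, $r1, $r3  →  {$r0:0, $r1:14, $r2:0, $r3:0, $r4:14, $r5:4, $r6:8}
[2] xor  $r0, $r1, $r6  →  {$r0:0, $r1:14, $r2:0, $r3:0, $r4:14, $r5:4, $r6:8}
[3] bne  $r6, $r5, L5  →  {$r0:0, $r1:14, $r2:0, $r3:0, $r4:14, $r5:4, $r6:8}  ⟨branch taken⟩
[4] add  $r4, $r6, $r6  →  {$r0:0, $r1:14, $r2:0, $r3:0, $r4:16, $r5:4, $r6:8}
[5] nor  $r6, $r4, $r1  →  {$r0:0, $r1:14, $r2:0, $r3:0, $r4:16, $r5:4, $r6:65505}
[6] xori  $r4, $r2, 12  →  {$r0:0, $r1:14, $r2:0, $r3:0, $r4:12, $r5:4, $r6:65505}
[7] ori   $r6, $r6, 8  →  {$r0:0, $r1:14, $r2:0, $r3:0, $r4:12, $r5:4, $r6:65513}
[8] sub  $r3, $r4, $r2  →  {$r0:0, $r1:14, $r2:0, $r3:12, $r4:12, $r5:4, $r6:65513}

65513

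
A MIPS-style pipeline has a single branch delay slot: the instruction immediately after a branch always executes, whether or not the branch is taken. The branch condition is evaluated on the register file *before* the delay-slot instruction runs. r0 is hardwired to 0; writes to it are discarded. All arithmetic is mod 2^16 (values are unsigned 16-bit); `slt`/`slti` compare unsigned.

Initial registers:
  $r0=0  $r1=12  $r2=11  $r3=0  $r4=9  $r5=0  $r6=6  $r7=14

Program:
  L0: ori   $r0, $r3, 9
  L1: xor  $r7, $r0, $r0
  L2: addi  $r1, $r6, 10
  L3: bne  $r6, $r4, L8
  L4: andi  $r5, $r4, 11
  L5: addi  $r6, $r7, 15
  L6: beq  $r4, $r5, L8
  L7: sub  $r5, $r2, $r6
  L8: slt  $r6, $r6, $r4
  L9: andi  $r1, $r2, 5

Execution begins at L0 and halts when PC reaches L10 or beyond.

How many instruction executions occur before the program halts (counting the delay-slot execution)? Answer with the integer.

7

PC=0  ori   $r0, $r3, 9      | $r0=0 $r1=12 $r2=11 $r3=0 $r4=9 $r5=0 $r6=6 $r7=14
PC=1  xor  $r7, $r0, $r0     | $r0=0 $r1=12 $r2=11 $r3=0 $r4=9 $r5=0 $r6=6 $r7=0
PC=2  addi  $r1, $r6, 10     | $r0=0 $r1=16 $r2=11 $r3=0 $r4=9 $r5=0 $r6=6 $r7=0
PC=3  bne  $r6, $r4, L8      | $r0=0 $r1=16 $r2=11 $r3=0 $r4=9 $r5=0 $r6=6 $r7=0  [TAKEN]
PC=4  andi  $r5, $r4, 11     | $r0=0 $r1=16 $r2=11 $r3=0 $r4=9 $r5=9 $r6=6 $r7=0
PC=8  slt  $r6, $r6, $r4     | $r0=0 $r1=16 $r2=11 $r3=0 $r4=9 $r5=9 $r6=1 $r7=0
PC=9  andi  $r1, $r2, 5      | $r0=0 $r1=1 $r2=11 $r3=0 $r4=9 $r5=9 $r6=1 $r7=0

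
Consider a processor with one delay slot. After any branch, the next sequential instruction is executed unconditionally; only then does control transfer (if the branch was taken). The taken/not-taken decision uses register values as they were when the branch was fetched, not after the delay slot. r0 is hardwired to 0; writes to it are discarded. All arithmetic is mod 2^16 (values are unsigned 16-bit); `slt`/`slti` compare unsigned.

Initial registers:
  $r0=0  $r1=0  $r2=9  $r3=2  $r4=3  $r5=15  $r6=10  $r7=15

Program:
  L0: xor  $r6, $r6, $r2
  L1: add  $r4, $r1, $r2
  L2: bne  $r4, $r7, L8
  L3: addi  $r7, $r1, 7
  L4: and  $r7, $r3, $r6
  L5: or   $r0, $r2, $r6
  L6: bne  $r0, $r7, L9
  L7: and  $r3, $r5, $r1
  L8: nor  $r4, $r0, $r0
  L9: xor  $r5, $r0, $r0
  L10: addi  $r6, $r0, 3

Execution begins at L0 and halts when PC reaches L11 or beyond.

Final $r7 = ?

7

#0 xor  $r6, $r6, $r2 ; 0/0/9/2/3/15/3/15
#1 add  $r4, $r1, $r2 ; 0/0/9/2/9/15/3/15
#2 bne  $r4, $r7, L8 ; 0/0/9/2/9/15/3/15 ; →target
#3 addi  $r7, $r1, 7 ; 0/0/9/2/9/15/3/7
#8 nor  $r4, $r0, $r0 ; 0/0/9/2/65535/15/3/7
#9 xor  $r5, $r0, $r0 ; 0/0/9/2/65535/0/3/7
#10 addi  $r6, $r0, 3 ; 0/0/9/2/65535/0/3/7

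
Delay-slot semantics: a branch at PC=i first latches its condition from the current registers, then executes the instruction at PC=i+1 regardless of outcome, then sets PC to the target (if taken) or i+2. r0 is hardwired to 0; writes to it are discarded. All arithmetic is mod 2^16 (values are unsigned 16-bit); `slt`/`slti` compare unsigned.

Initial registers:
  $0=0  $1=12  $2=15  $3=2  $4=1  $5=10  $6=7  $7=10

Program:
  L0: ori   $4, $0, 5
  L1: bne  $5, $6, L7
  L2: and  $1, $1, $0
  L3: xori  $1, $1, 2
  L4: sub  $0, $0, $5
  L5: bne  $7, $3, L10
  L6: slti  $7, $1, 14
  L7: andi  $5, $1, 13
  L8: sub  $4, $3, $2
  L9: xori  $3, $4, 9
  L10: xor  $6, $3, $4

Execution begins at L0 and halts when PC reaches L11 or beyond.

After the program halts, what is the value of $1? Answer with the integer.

[0] ori   $4, $0, 5  →  {$0:0, $1:12, $2:15, $3:2, $4:5, $5:10, $6:7, $7:10}
[1] bne  $5, $6, L7  →  {$0:0, $1:12, $2:15, $3:2, $4:5, $5:10, $6:7, $7:10}  ⟨branch taken⟩
[2] and  $1, $1, $0  →  {$0:0, $1:0, $2:15, $3:2, $4:5, $5:10, $6:7, $7:10}
[7] andi  $5, $1, 13  →  {$0:0, $1:0, $2:15, $3:2, $4:5, $5:0, $6:7, $7:10}
[8] sub  $4, $3, $2  →  {$0:0, $1:0, $2:15, $3:2, $4:65523, $5:0, $6:7, $7:10}
[9] xori  $3, $4, 9  →  {$0:0, $1:0, $2:15, $3:65530, $4:65523, $5:0, $6:7, $7:10}
[10] xor  $6, $3, $4  →  {$0:0, $1:0, $2:15, $3:65530, $4:65523, $5:0, $6:9, $7:10}

0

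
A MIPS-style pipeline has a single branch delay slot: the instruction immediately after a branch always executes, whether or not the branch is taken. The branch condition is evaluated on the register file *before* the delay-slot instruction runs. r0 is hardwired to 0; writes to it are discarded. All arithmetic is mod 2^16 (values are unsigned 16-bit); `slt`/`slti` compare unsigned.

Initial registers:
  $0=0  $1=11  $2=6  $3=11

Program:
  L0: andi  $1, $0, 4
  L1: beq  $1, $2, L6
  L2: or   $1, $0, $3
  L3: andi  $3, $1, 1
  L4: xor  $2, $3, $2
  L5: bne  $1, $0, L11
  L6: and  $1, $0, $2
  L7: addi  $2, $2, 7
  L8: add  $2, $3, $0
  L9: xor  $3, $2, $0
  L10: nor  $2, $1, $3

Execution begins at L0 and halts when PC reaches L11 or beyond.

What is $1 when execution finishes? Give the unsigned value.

0

  step pc=0: andi  $1, $0, 4  regs=(0,0,6,11)
  step pc=1: beq  $1, $2, L6  cond=F  regs=(0,0,6,11)
  step pc=2: or   $1, $0, $3  regs=(0,11,6,11)
  step pc=3: andi  $3, $1, 1  regs=(0,11,6,1)
  step pc=4: xor  $2, $3, $2  regs=(0,11,7,1)
  step pc=5: bne  $1, $0, L11  cond=T  regs=(0,11,7,1)
  step pc=6: and  $1, $0, $2  regs=(0,0,7,1)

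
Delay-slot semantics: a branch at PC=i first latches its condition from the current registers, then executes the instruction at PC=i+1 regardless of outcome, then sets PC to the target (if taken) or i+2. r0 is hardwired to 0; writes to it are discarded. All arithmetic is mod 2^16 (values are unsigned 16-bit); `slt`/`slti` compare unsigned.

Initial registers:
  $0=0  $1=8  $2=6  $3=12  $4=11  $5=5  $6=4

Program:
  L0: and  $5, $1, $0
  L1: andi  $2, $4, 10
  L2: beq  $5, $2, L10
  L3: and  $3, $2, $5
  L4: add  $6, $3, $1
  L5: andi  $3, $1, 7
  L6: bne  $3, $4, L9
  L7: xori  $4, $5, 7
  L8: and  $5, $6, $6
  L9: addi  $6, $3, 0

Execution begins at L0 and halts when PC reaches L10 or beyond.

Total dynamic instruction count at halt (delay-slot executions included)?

[0] and  $5, $1, $0  →  {$0:0, $1:8, $2:6, $3:12, $4:11, $5:0, $6:4}
[1] andi  $2, $4, 10  →  {$0:0, $1:8, $2:10, $3:12, $4:11, $5:0, $6:4}
[2] beq  $5, $2, L10  →  {$0:0, $1:8, $2:10, $3:12, $4:11, $5:0, $6:4}  ⟨branch fallthrough⟩
[3] and  $3, $2, $5  →  {$0:0, $1:8, $2:10, $3:0, $4:11, $5:0, $6:4}
[4] add  $6, $3, $1  →  {$0:0, $1:8, $2:10, $3:0, $4:11, $5:0, $6:8}
[5] andi  $3, $1, 7  →  {$0:0, $1:8, $2:10, $3:0, $4:11, $5:0, $6:8}
[6] bne  $3, $4, L9  →  {$0:0, $1:8, $2:10, $3:0, $4:11, $5:0, $6:8}  ⟨branch taken⟩
[7] xori  $4, $5, 7  →  {$0:0, $1:8, $2:10, $3:0, $4:7, $5:0, $6:8}
[9] addi  $6, $3, 0  →  {$0:0, $1:8, $2:10, $3:0, $4:7, $5:0, $6:0}

9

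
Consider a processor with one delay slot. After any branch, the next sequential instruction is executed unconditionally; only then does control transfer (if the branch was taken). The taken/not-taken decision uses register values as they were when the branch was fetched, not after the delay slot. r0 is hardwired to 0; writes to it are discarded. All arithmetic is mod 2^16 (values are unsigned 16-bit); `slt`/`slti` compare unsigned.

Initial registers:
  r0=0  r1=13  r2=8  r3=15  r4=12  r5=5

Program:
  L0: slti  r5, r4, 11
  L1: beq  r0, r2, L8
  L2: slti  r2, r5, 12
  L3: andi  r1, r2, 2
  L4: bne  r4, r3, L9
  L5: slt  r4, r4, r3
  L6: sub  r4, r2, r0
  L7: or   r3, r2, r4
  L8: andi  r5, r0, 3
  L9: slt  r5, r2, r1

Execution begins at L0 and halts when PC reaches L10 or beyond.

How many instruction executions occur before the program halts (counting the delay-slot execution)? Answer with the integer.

  step pc=0: slti  r5, r4, 11  regs=(0,13,8,15,12,0)
  step pc=1: beq  r0, r2, L8  cond=F  regs=(0,13,8,15,12,0)
  step pc=2: slti  r2, r5, 12  regs=(0,13,1,15,12,0)
  step pc=3: andi  r1, r2, 2  regs=(0,0,1,15,12,0)
  step pc=4: bne  r4, r3, L9  cond=T  regs=(0,0,1,15,12,0)
  step pc=5: slt  r4, r4, r3  regs=(0,0,1,15,1,0)
  step pc=9: slt  r5, r2, r1  regs=(0,0,1,15,1,0)

7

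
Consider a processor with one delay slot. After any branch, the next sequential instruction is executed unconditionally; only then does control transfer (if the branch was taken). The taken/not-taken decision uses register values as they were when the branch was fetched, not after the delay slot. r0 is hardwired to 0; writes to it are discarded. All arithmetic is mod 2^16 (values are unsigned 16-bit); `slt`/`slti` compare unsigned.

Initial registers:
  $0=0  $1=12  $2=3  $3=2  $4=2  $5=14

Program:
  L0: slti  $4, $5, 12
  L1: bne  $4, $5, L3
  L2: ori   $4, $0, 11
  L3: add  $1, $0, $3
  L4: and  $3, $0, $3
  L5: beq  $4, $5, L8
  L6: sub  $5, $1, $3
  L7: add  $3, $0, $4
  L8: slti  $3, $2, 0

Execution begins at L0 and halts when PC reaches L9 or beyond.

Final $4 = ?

[0] slti  $4, $5, 12  →  {$0:0, $1:12, $2:3, $3:2, $4:0, $5:14}
[1] bne  $4, $5, L3  →  {$0:0, $1:12, $2:3, $3:2, $4:0, $5:14}  ⟨branch taken⟩
[2] ori   $4, $0, 11  →  {$0:0, $1:12, $2:3, $3:2, $4:11, $5:14}
[3] add  $1, $0, $3  →  {$0:0, $1:2, $2:3, $3:2, $4:11, $5:14}
[4] and  $3, $0, $3  →  {$0:0, $1:2, $2:3, $3:0, $4:11, $5:14}
[5] beq  $4, $5, L8  →  {$0:0, $1:2, $2:3, $3:0, $4:11, $5:14}  ⟨branch fallthrough⟩
[6] sub  $5, $1, $3  →  {$0:0, $1:2, $2:3, $3:0, $4:11, $5:2}
[7] add  $3, $0, $4  →  {$0:0, $1:2, $2:3, $3:11, $4:11, $5:2}
[8] slti  $3, $2, 0  →  {$0:0, $1:2, $2:3, $3:0, $4:11, $5:2}

11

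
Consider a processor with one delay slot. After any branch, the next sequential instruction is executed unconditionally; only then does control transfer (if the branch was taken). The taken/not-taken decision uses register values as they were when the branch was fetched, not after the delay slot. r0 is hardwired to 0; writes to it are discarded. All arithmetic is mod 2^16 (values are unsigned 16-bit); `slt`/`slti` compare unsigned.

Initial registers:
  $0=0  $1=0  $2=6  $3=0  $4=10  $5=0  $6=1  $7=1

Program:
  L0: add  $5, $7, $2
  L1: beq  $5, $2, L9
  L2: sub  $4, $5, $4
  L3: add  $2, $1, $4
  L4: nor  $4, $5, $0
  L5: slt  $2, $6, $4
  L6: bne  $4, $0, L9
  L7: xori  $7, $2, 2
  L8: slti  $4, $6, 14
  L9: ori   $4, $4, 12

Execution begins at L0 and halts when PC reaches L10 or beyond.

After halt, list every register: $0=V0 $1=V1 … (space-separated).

$0=0 $1=0 $2=1 $3=0 $4=65532 $5=7 $6=1 $7=3

PC=0  add  $5, $7, $2        | $0=0 $1=0 $2=6 $3=0 $4=10 $5=7 $6=1 $7=1
PC=1  beq  $5, $2, L9        | $0=0 $1=0 $2=6 $3=0 $4=10 $5=7 $6=1 $7=1  [not taken]
PC=2  sub  $4, $5, $4        | $0=0 $1=0 $2=6 $3=0 $4=65533 $5=7 $6=1 $7=1
PC=3  add  $2, $1, $4        | $0=0 $1=0 $2=65533 $3=0 $4=65533 $5=7 $6=1 $7=1
PC=4  nor  $4, $5, $0        | $0=0 $1=0 $2=65533 $3=0 $4=65528 $5=7 $6=1 $7=1
PC=5  slt  $2, $6, $4        | $0=0 $1=0 $2=1 $3=0 $4=65528 $5=7 $6=1 $7=1
PC=6  bne  $4, $0, L9        | $0=0 $1=0 $2=1 $3=0 $4=65528 $5=7 $6=1 $7=1  [TAKEN]
PC=7  xori  $7, $2, 2        | $0=0 $1=0 $2=1 $3=0 $4=65528 $5=7 $6=1 $7=3
PC=9  ori   $4, $4, 12       | $0=0 $1=0 $2=1 $3=0 $4=65532 $5=7 $6=1 $7=3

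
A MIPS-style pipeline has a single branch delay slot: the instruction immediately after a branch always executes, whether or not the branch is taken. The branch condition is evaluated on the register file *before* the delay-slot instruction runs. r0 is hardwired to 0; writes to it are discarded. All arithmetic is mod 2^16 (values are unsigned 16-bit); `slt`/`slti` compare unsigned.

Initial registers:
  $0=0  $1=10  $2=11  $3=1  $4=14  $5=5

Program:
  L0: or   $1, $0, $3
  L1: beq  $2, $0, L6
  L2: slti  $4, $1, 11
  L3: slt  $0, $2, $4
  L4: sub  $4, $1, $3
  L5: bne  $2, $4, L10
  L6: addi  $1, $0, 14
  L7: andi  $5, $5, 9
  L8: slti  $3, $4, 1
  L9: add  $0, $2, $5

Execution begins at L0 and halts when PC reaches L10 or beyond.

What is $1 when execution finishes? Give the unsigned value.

14

[0] or   $1, $0, $3  →  {$0:0, $1:1, $2:11, $3:1, $4:14, $5:5}
[1] beq  $2, $0, L6  →  {$0:0, $1:1, $2:11, $3:1, $4:14, $5:5}  ⟨branch fallthrough⟩
[2] slti  $4, $1, 11  →  {$0:0, $1:1, $2:11, $3:1, $4:1, $5:5}
[3] slt  $0, $2, $4  →  {$0:0, $1:1, $2:11, $3:1, $4:1, $5:5}
[4] sub  $4, $1, $3  →  {$0:0, $1:1, $2:11, $3:1, $4:0, $5:5}
[5] bne  $2, $4, L10  →  {$0:0, $1:1, $2:11, $3:1, $4:0, $5:5}  ⟨branch taken⟩
[6] addi  $1, $0, 14  →  {$0:0, $1:14, $2:11, $3:1, $4:0, $5:5}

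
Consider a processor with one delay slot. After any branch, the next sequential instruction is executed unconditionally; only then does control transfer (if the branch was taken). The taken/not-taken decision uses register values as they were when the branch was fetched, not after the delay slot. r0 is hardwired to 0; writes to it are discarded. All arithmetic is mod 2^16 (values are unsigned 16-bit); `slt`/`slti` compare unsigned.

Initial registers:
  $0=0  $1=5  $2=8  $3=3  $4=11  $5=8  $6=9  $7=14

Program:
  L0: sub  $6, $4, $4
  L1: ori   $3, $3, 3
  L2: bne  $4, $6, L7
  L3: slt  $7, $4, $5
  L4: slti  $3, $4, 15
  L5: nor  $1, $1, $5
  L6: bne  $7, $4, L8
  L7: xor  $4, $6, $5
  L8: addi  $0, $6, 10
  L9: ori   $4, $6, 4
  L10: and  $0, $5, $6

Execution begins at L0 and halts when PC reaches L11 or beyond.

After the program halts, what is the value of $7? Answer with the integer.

  step pc=0: sub  $6, $4, $4  regs=(0,5,8,3,11,8,0,14)
  step pc=1: ori   $3, $3, 3  regs=(0,5,8,3,11,8,0,14)
  step pc=2: bne  $4, $6, L7  cond=T  regs=(0,5,8,3,11,8,0,14)
  step pc=3: slt  $7, $4, $5  regs=(0,5,8,3,11,8,0,0)
  step pc=7: xor  $4, $6, $5  regs=(0,5,8,3,8,8,0,0)
  step pc=8: addi  $0, $6, 10  regs=(0,5,8,3,8,8,0,0)
  step pc=9: ori   $4, $6, 4  regs=(0,5,8,3,4,8,0,0)
  step pc=10: and  $0, $5, $6  regs=(0,5,8,3,4,8,0,0)

0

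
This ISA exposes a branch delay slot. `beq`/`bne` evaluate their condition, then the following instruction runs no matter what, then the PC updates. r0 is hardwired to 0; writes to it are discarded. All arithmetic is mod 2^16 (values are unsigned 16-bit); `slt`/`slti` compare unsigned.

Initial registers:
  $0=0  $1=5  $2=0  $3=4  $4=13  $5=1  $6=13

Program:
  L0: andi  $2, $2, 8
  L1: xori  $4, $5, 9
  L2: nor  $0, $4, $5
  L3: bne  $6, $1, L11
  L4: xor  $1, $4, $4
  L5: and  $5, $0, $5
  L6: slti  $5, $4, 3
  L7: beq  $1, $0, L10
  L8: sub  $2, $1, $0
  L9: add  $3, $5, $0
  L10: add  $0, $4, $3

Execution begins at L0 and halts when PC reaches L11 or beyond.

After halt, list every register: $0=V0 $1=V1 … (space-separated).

$0=0 $1=0 $2=0 $3=4 $4=8 $5=1 $6=13

#0 andi  $2, $2, 8 ; 0/5/0/4/13/1/13
#1 xori  $4, $5, 9 ; 0/5/0/4/8/1/13
#2 nor  $0, $4, $5 ; 0/5/0/4/8/1/13
#3 bne  $6, $1, L11 ; 0/5/0/4/8/1/13 ; →target
#4 xor  $1, $4, $4 ; 0/0/0/4/8/1/13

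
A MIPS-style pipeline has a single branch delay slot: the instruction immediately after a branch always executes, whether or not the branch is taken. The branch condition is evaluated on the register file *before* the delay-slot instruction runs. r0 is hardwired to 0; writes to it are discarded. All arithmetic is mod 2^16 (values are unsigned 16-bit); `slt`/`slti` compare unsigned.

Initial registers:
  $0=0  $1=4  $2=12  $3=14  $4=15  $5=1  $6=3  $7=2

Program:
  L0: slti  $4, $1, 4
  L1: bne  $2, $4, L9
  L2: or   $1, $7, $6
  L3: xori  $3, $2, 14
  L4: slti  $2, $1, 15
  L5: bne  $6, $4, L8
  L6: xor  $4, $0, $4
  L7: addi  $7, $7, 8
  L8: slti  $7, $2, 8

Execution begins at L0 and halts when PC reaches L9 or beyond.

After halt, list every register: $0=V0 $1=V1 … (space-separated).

#0 slti  $4, $1, 4 ; 0/4/12/14/0/1/3/2
#1 bne  $2, $4, L9 ; 0/4/12/14/0/1/3/2 ; →target
#2 or   $1, $7, $6 ; 0/3/12/14/0/1/3/2

$0=0 $1=3 $2=12 $3=14 $4=0 $5=1 $6=3 $7=2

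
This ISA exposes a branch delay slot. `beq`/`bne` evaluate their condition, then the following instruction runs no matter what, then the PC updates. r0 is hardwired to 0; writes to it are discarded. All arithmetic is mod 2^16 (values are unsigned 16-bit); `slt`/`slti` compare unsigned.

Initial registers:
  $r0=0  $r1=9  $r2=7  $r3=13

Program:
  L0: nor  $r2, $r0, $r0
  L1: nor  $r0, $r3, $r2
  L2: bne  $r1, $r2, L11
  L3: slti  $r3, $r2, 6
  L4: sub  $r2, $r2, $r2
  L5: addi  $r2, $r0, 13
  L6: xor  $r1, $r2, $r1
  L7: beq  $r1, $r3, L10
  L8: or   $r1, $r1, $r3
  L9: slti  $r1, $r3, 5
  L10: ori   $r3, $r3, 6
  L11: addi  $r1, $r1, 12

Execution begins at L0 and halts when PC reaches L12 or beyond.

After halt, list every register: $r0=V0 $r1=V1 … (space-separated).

$r0=0 $r1=21 $r2=65535 $r3=0

#0 nor  $r2, $r0, $r0 ; 0/9/65535/13
#1 nor  $r0, $r3, $r2 ; 0/9/65535/13
#2 bne  $r1, $r2, L11 ; 0/9/65535/13 ; →target
#3 slti  $r3, $r2, 6 ; 0/9/65535/0
#11 addi  $r1, $r1, 12 ; 0/21/65535/0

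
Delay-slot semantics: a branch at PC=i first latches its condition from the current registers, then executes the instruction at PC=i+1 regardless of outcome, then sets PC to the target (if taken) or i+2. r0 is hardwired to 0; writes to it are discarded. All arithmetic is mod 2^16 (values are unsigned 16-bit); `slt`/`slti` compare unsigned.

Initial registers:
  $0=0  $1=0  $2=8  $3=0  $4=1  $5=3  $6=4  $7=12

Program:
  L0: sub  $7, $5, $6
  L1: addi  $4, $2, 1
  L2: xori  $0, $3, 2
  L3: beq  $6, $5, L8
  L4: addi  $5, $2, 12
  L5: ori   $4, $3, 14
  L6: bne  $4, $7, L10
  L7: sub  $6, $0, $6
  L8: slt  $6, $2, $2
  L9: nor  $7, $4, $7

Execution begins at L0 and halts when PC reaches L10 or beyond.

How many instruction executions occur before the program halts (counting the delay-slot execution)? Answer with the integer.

PC=0  sub  $7, $5, $6        | $0=0 $1=0 $2=8 $3=0 $4=1 $5=3 $6=4 $7=65535
PC=1  addi  $4, $2, 1        | $0=0 $1=0 $2=8 $3=0 $4=9 $5=3 $6=4 $7=65535
PC=2  xori  $0, $3, 2        | $0=0 $1=0 $2=8 $3=0 $4=9 $5=3 $6=4 $7=65535
PC=3  beq  $6, $5, L8        | $0=0 $1=0 $2=8 $3=0 $4=9 $5=3 $6=4 $7=65535  [not taken]
PC=4  addi  $5, $2, 12       | $0=0 $1=0 $2=8 $3=0 $4=9 $5=20 $6=4 $7=65535
PC=5  ori   $4, $3, 14       | $0=0 $1=0 $2=8 $3=0 $4=14 $5=20 $6=4 $7=65535
PC=6  bne  $4, $7, L10       | $0=0 $1=0 $2=8 $3=0 $4=14 $5=20 $6=4 $7=65535  [TAKEN]
PC=7  sub  $6, $0, $6        | $0=0 $1=0 $2=8 $3=0 $4=14 $5=20 $6=65532 $7=65535

8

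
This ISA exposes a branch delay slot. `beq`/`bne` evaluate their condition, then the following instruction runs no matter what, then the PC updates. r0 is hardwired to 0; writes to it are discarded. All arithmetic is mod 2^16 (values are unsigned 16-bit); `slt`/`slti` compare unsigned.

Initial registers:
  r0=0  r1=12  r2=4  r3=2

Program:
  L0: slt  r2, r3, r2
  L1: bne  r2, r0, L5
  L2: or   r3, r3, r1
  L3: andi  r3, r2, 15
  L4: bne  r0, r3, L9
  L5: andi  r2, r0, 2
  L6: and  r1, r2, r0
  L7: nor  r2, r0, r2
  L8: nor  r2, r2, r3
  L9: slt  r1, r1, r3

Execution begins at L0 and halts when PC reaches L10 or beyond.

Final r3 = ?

14

[0] slt  r2, r3, r2  →  {r0:0, r1:12, r2:1, r3:2}
[1] bne  r2, r0, L5  →  {r0:0, r1:12, r2:1, r3:2}  ⟨branch taken⟩
[2] or   r3, r3, r1  →  {r0:0, r1:12, r2:1, r3:14}
[5] andi  r2, r0, 2  →  {r0:0, r1:12, r2:0, r3:14}
[6] and  r1, r2, r0  →  {r0:0, r1:0, r2:0, r3:14}
[7] nor  r2, r0, r2  →  {r0:0, r1:0, r2:65535, r3:14}
[8] nor  r2, r2, r3  →  {r0:0, r1:0, r2:0, r3:14}
[9] slt  r1, r1, r3  →  {r0:0, r1:1, r2:0, r3:14}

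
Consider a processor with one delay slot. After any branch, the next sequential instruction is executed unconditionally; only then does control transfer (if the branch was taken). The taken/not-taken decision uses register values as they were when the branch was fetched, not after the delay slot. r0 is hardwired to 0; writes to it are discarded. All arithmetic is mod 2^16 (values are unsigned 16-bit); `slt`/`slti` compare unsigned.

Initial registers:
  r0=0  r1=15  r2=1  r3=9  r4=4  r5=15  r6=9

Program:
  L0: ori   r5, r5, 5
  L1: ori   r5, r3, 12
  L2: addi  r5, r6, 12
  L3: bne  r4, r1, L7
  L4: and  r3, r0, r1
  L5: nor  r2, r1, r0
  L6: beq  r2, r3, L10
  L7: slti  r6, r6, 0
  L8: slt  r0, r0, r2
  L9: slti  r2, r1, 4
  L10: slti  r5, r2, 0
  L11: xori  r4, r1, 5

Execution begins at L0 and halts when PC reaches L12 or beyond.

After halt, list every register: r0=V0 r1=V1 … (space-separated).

r0=0 r1=15 r2=0 r3=0 r4=10 r5=0 r6=0

#0 ori   r5, r5, 5 ; 0/15/1/9/4/15/9
#1 ori   r5, r3, 12 ; 0/15/1/9/4/13/9
#2 addi  r5, r6, 12 ; 0/15/1/9/4/21/9
#3 bne  r4, r1, L7 ; 0/15/1/9/4/21/9 ; →target
#4 and  r3, r0, r1 ; 0/15/1/0/4/21/9
#7 slti  r6, r6, 0 ; 0/15/1/0/4/21/0
#8 slt  r0, r0, r2 ; 0/15/1/0/4/21/0
#9 slti  r2, r1, 4 ; 0/15/0/0/4/21/0
#10 slti  r5, r2, 0 ; 0/15/0/0/4/0/0
#11 xori  r4, r1, 5 ; 0/15/0/0/10/0/0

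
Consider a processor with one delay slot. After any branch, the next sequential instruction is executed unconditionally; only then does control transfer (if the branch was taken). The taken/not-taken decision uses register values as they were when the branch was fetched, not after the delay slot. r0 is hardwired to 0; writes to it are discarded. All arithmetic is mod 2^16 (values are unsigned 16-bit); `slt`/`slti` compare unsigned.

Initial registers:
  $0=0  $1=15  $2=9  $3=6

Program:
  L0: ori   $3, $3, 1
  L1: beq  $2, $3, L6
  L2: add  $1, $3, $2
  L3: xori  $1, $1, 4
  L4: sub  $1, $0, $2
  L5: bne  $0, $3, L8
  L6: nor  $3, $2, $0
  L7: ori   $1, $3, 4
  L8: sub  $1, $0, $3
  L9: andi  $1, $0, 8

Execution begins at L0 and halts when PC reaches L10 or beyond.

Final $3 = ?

65526

PC=0  ori   $3, $3, 1        | $0=0 $1=15 $2=9 $3=7
PC=1  beq  $2, $3, L6        | $0=0 $1=15 $2=9 $3=7  [not taken]
PC=2  add  $1, $3, $2        | $0=0 $1=16 $2=9 $3=7
PC=3  xori  $1, $1, 4        | $0=0 $1=20 $2=9 $3=7
PC=4  sub  $1, $0, $2        | $0=0 $1=65527 $2=9 $3=7
PC=5  bne  $0, $3, L8        | $0=0 $1=65527 $2=9 $3=7  [TAKEN]
PC=6  nor  $3, $2, $0        | $0=0 $1=65527 $2=9 $3=65526
PC=8  sub  $1, $0, $3        | $0=0 $1=10 $2=9 $3=65526
PC=9  andi  $1, $0, 8        | $0=0 $1=0 $2=9 $3=65526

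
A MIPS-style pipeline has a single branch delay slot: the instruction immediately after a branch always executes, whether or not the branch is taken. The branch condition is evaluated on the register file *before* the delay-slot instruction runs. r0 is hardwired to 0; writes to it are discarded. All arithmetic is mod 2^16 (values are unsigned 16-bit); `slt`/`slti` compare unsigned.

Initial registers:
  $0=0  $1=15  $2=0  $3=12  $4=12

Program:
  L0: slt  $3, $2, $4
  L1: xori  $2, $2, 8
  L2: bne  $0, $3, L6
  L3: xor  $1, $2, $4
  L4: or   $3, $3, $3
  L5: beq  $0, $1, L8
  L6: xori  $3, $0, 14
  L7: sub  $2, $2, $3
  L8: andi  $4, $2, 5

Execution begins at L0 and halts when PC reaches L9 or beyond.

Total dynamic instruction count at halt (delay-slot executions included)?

[0] slt  $3, $2, $4  →  {$0:0, $1:15, $2:0, $3:1, $4:12}
[1] xori  $2, $2, 8  →  {$0:0, $1:15, $2:8, $3:1, $4:12}
[2] bne  $0, $3, L6  →  {$0:0, $1:15, $2:8, $3:1, $4:12}  ⟨branch taken⟩
[3] xor  $1, $2, $4  →  {$0:0, $1:4, $2:8, $3:1, $4:12}
[6] xori  $3, $0, 14  →  {$0:0, $1:4, $2:8, $3:14, $4:12}
[7] sub  $2, $2, $3  →  {$0:0, $1:4, $2:65530, $3:14, $4:12}
[8] andi  $4, $2, 5  →  {$0:0, $1:4, $2:65530, $3:14, $4:0}

7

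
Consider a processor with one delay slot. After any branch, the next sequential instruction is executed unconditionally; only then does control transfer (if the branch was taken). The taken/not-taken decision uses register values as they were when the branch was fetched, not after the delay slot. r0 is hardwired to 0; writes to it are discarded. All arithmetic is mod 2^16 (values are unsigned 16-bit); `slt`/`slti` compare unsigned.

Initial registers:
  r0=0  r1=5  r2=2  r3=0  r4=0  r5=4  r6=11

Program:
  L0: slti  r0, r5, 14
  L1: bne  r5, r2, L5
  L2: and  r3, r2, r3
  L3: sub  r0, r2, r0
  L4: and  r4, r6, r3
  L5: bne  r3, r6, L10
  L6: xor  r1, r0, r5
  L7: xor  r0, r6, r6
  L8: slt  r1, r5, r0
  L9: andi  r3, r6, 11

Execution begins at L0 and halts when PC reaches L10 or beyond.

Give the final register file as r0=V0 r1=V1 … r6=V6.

r0=0 r1=4 r2=2 r3=0 r4=0 r5=4 r6=11

PC=0  slti  r0, r5, 14       | r0=0 r1=5 r2=2 r3=0 r4=0 r5=4 r6=11
PC=1  bne  r5, r2, L5        | r0=0 r1=5 r2=2 r3=0 r4=0 r5=4 r6=11  [TAKEN]
PC=2  and  r3, r2, r3        | r0=0 r1=5 r2=2 r3=0 r4=0 r5=4 r6=11
PC=5  bne  r3, r6, L10       | r0=0 r1=5 r2=2 r3=0 r4=0 r5=4 r6=11  [TAKEN]
PC=6  xor  r1, r0, r5        | r0=0 r1=4 r2=2 r3=0 r4=0 r5=4 r6=11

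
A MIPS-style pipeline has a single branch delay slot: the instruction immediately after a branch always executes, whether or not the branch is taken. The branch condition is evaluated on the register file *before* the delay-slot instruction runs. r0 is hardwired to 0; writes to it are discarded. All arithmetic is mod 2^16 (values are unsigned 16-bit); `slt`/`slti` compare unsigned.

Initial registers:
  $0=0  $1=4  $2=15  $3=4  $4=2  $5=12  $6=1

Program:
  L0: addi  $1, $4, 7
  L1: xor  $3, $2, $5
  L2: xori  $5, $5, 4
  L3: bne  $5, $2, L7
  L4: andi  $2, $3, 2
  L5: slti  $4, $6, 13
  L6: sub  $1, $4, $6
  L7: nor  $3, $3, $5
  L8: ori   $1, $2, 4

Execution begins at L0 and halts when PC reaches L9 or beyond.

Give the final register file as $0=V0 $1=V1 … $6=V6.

$0=0 $1=6 $2=2 $3=65524 $4=2 $5=8 $6=1

PC=0  addi  $1, $4, 7        | $0=0 $1=9 $2=15 $3=4 $4=2 $5=12 $6=1
PC=1  xor  $3, $2, $5        | $0=0 $1=9 $2=15 $3=3 $4=2 $5=12 $6=1
PC=2  xori  $5, $5, 4        | $0=0 $1=9 $2=15 $3=3 $4=2 $5=8 $6=1
PC=3  bne  $5, $2, L7        | $0=0 $1=9 $2=15 $3=3 $4=2 $5=8 $6=1  [TAKEN]
PC=4  andi  $2, $3, 2        | $0=0 $1=9 $2=2 $3=3 $4=2 $5=8 $6=1
PC=7  nor  $3, $3, $5        | $0=0 $1=9 $2=2 $3=65524 $4=2 $5=8 $6=1
PC=8  ori   $1, $2, 4        | $0=0 $1=6 $2=2 $3=65524 $4=2 $5=8 $6=1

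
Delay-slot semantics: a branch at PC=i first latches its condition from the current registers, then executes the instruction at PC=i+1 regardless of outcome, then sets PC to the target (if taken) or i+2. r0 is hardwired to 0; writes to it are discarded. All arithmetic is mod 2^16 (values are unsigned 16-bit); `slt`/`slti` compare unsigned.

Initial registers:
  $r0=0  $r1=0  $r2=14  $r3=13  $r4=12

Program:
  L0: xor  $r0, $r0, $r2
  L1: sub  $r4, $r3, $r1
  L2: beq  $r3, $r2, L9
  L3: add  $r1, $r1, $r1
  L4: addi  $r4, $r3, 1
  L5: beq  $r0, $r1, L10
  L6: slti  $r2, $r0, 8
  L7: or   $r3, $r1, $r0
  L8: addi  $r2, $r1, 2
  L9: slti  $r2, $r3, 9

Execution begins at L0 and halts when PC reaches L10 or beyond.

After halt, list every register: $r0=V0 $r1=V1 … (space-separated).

PC=0  xor  $r0, $r0, $r2     | $r0=0 $r1=0 $r2=14 $r3=13 $r4=12
PC=1  sub  $r4, $r3, $r1     | $r0=0 $r1=0 $r2=14 $r3=13 $r4=13
PC=2  beq  $r3, $r2, L9      | $r0=0 $r1=0 $r2=14 $r3=13 $r4=13  [not taken]
PC=3  add  $r1, $r1, $r1     | $r0=0 $r1=0 $r2=14 $r3=13 $r4=13
PC=4  addi  $r4, $r3, 1      | $r0=0 $r1=0 $r2=14 $r3=13 $r4=14
PC=5  beq  $r0, $r1, L10     | $r0=0 $r1=0 $r2=14 $r3=13 $r4=14  [TAKEN]
PC=6  slti  $r2, $r0, 8      | $r0=0 $r1=0 $r2=1 $r3=13 $r4=14

$r0=0 $r1=0 $r2=1 $r3=13 $r4=14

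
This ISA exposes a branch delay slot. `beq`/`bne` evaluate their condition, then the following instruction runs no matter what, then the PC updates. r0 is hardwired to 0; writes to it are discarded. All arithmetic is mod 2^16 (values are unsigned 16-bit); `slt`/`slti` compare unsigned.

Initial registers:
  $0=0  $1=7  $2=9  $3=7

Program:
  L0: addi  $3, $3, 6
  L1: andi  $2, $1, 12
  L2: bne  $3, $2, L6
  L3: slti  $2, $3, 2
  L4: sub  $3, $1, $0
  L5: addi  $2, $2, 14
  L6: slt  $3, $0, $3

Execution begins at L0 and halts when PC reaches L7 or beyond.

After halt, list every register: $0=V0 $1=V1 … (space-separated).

$0=0 $1=7 $2=0 $3=1

#0 addi  $3, $3, 6 ; 0/7/9/13
#1 andi  $2, $1, 12 ; 0/7/4/13
#2 bne  $3, $2, L6 ; 0/7/4/13 ; →target
#3 slti  $2, $3, 2 ; 0/7/0/13
#6 slt  $3, $0, $3 ; 0/7/0/1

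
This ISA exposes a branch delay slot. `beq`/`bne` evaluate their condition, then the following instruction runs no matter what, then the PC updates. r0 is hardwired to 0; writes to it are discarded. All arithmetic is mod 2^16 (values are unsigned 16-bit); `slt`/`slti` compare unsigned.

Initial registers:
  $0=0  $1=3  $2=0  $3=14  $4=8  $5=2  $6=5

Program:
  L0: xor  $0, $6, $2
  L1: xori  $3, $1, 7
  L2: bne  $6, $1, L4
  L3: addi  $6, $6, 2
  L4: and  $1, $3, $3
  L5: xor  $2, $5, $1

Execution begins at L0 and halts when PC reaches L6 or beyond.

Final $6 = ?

7

#0 xor  $0, $6, $2 ; 0/3/0/14/8/2/5
#1 xori  $3, $1, 7 ; 0/3/0/4/8/2/5
#2 bne  $6, $1, L4 ; 0/3/0/4/8/2/5 ; →target
#3 addi  $6, $6, 2 ; 0/3/0/4/8/2/7
#4 and  $1, $3, $3 ; 0/4/0/4/8/2/7
#5 xor  $2, $5, $1 ; 0/4/6/4/8/2/7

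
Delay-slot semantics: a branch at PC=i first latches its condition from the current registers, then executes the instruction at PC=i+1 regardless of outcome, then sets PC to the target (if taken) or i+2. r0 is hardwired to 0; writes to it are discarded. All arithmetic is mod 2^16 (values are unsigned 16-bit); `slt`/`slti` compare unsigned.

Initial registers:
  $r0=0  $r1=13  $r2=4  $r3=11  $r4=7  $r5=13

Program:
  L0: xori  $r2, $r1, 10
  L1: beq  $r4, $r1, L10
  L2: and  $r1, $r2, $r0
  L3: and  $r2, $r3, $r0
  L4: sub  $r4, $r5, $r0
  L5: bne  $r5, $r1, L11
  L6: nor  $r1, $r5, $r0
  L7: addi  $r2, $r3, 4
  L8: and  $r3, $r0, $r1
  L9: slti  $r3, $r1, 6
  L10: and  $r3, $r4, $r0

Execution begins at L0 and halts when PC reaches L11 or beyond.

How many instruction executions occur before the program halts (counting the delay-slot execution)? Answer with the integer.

7

PC=0  xori  $r2, $r1, 10     | $r0=0 $r1=13 $r2=7 $r3=11 $r4=7 $r5=13
PC=1  beq  $r4, $r1, L10     | $r0=0 $r1=13 $r2=7 $r3=11 $r4=7 $r5=13  [not taken]
PC=2  and  $r1, $r2, $r0     | $r0=0 $r1=0 $r2=7 $r3=11 $r4=7 $r5=13
PC=3  and  $r2, $r3, $r0     | $r0=0 $r1=0 $r2=0 $r3=11 $r4=7 $r5=13
PC=4  sub  $r4, $r5, $r0     | $r0=0 $r1=0 $r2=0 $r3=11 $r4=13 $r5=13
PC=5  bne  $r5, $r1, L11     | $r0=0 $r1=0 $r2=0 $r3=11 $r4=13 $r5=13  [TAKEN]
PC=6  nor  $r1, $r5, $r0     | $r0=0 $r1=65522 $r2=0 $r3=11 $r4=13 $r5=13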